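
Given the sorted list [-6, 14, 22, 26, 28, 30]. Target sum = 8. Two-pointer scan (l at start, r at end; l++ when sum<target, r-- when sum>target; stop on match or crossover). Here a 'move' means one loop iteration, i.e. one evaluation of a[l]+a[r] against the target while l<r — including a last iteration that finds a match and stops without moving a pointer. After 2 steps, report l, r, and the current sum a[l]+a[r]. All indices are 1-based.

l=1, r=4, sum=20

[1,6] -6+30=24 >8 → r--
[1,5] -6+28=22 >8 → r--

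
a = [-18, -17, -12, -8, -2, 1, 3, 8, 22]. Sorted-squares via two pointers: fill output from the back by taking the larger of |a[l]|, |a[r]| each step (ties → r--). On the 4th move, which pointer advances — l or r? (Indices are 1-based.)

l=1 r=9: |-18|<=|22| out[9]=484, r--
l=1 r=8: |-18|>|8| out[8]=324, l++
l=2 r=8: |-17|>|8| out[7]=289, l++
l=3 r=8: |-12|>|8| out[6]=144, l++

l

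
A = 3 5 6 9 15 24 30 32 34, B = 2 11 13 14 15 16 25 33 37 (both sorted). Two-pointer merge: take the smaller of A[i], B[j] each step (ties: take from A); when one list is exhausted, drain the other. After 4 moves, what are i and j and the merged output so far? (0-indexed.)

i=3, j=1, merged so far=[2, 3, 5, 6]

i=0 j=0: A[i]=3>B[j]=2 take 2, j++
i=0 j=1: A[i]=3<=B[j]=11 take 3, i++
i=1 j=1: A[i]=5<=B[j]=11 take 5, i++
i=2 j=1: A[i]=6<=B[j]=11 take 6, i++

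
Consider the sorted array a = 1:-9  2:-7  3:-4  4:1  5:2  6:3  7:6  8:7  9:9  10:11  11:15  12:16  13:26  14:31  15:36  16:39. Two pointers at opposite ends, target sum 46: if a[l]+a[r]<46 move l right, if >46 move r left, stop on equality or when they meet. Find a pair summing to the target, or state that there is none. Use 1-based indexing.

[1,16] -9+39=30 <46 → l++
[2,16] -7+39=32 <46 → l++
[3,16] -4+39=35 <46 → l++
[4,16] 1+39=40 <46 → l++
[5,16] 2+39=41 <46 → l++
[6,16] 3+39=42 <46 → l++
[7,16] 6+39=45 <46 → l++
[8,16] 7+39=46 → found

(7, 39)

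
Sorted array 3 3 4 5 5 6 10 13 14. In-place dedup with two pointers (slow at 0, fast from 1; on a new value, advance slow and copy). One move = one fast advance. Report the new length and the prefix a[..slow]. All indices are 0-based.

length 7; prefix = [3, 4, 5, 6, 10, 13, 14]

(s=0,f=1) a[fast]=3=a[slow] dup → fast++
(s=0,f=2) a[fast]=4≠a[slow]=3 write a[1]=4 → slow++,fast++
(s=1,f=3) a[fast]=5≠a[slow]=4 write a[2]=5 → slow++,fast++
(s=2,f=4) a[fast]=5=a[slow] dup → fast++
(s=2,f=5) a[fast]=6≠a[slow]=5 write a[3]=6 → slow++,fast++
(s=3,f=6) a[fast]=10≠a[slow]=6 write a[4]=10 → slow++,fast++
(s=4,f=7) a[fast]=13≠a[slow]=10 write a[5]=13 → slow++,fast++
(s=5,f=8) a[fast]=14≠a[slow]=13 write a[6]=14 → slow++,fast++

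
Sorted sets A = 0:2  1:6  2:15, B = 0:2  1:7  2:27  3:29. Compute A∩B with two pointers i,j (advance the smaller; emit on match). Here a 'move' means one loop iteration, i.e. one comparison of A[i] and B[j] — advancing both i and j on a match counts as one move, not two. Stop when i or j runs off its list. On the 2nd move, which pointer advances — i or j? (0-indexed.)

i=0 j=0: 2==2 emit, i++,j++
i=1 j=1: 6<7, i++

i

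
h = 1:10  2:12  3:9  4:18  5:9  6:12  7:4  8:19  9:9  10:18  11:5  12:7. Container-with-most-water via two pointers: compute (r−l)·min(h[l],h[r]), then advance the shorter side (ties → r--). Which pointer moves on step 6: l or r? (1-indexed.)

l=1 r=12: min(10,7)*11=77 best=77 *, r--
l=1 r=11: min(10,5)*10=50 best=77, r--
l=1 r=10: min(10,18)*9=90 best=90 *, l++
l=2 r=10: min(12,18)*8=96 best=96 *, l++
l=3 r=10: min(9,18)*7=63 best=96, l++
l=4 r=10: min(18,18)*6=108 best=108 *, r--

r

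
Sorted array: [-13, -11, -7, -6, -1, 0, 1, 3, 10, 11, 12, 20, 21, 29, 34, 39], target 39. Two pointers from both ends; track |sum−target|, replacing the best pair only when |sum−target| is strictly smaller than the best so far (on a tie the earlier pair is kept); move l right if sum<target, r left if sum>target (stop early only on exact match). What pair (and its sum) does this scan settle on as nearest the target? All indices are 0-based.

pair (0, 39) with sum 39 (|Δ|=0)

l=0 r=15: -13+39=26 d=13 *, l++
l=1 r=15: -11+39=28 d=11 *, l++
l=2 r=15: -7+39=32 d=7 *, l++
l=3 r=15: -6+39=33 d=6 *, l++
l=4 r=15: -1+39=38 d=1 *, l++
l=5 r=15: 0+39=39 d=0 *, stop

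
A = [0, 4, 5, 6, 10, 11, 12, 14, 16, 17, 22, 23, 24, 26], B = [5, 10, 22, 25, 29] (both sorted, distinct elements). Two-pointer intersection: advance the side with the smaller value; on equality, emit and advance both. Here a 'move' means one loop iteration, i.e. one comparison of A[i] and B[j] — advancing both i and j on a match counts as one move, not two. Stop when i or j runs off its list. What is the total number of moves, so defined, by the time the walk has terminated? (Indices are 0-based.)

15 moves

[i=0,j=0] 0<5 → i++
[i=1,j=0] 4<5 → i++
[i=2,j=0] 5==5 emit → i++,j++
[i=3,j=1] 6<10 → i++
[i=4,j=1] 10==10 emit → i++,j++
[i=5,j=2] 11<22 → i++
[i=6,j=2] 12<22 → i++
[i=7,j=2] 14<22 → i++
[i=8,j=2] 16<22 → i++
[i=9,j=2] 17<22 → i++
[i=10,j=2] 22==22 emit → i++,j++
[i=11,j=3] 23<25 → i++
[i=12,j=3] 24<25 → i++
[i=13,j=3] 26>25 → j++
[i=13,j=4] 26<29 → i++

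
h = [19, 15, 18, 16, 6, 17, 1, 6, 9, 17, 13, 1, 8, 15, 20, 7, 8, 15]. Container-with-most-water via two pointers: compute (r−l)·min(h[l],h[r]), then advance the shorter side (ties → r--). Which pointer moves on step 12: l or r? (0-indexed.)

l=0 r=17: min(19,15)*17=255 best=255 *, r--
l=0 r=16: min(19,8)*16=128 best=255, r--
l=0 r=15: min(19,7)*15=105 best=255, r--
l=0 r=14: min(19,20)*14=266 best=266 *, l++
l=1 r=14: min(15,20)*13=195 best=266, l++
l=2 r=14: min(18,20)*12=216 best=266, l++
l=3 r=14: min(16,20)*11=176 best=266, l++
l=4 r=14: min(6,20)*10=60 best=266, l++
l=5 r=14: min(17,20)*9=153 best=266, l++
l=6 r=14: min(1,20)*8=8 best=266, l++
l=7 r=14: min(6,20)*7=42 best=266, l++
l=8 r=14: min(9,20)*6=54 best=266, l++

l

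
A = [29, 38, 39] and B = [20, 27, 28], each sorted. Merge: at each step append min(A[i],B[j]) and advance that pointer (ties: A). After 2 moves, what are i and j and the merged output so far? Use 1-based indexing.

i=1, j=3, merged so far=[20, 27]

[i=1,j=1] A[i]=29>B[j]=20 take 20 → j++
[i=1,j=2] A[i]=29>B[j]=27 take 27 → j++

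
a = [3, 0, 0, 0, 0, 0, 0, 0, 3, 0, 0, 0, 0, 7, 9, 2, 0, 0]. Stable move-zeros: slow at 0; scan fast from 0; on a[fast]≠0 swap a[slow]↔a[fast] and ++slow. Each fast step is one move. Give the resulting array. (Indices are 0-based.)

[3, 3, 7, 9, 2, 0, 0, 0, 0, 0, 0, 0, 0, 0, 0, 0, 0, 0]

(s=0,f=0) a[fast]=3≠0 swap→a[0]=3 → slow++,fast++
(s=1,f=1) a[fast]=0 → fast++
(s=1,f=2) a[fast]=0 → fast++
(s=1,f=3) a[fast]=0 → fast++
(s=1,f=4) a[fast]=0 → fast++
(s=1,f=5) a[fast]=0 → fast++
(s=1,f=6) a[fast]=0 → fast++
(s=1,f=7) a[fast]=0 → fast++
(s=1,f=8) a[fast]=3≠0 swap→a[1]=3 → slow++,fast++
(s=2,f=9) a[fast]=0 → fast++
(s=2,f=10) a[fast]=0 → fast++
(s=2,f=11) a[fast]=0 → fast++
(s=2,f=12) a[fast]=0 → fast++
(s=2,f=13) a[fast]=7≠0 swap→a[2]=7 → slow++,fast++
(s=3,f=14) a[fast]=9≠0 swap→a[3]=9 → slow++,fast++
(s=4,f=15) a[fast]=2≠0 swap→a[4]=2 → slow++,fast++
(s=5,f=16) a[fast]=0 → fast++
(s=5,f=17) a[fast]=0 → fast++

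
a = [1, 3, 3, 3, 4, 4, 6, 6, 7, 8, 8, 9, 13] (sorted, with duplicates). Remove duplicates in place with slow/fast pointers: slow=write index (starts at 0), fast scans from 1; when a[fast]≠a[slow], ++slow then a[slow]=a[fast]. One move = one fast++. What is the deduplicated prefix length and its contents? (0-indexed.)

length 8; prefix = [1, 3, 4, 6, 7, 8, 9, 13]

(s=0,f=1) a[fast]=3≠a[slow]=1 write a[1]=3 → slow++,fast++
(s=1,f=2) a[fast]=3=a[slow] dup → fast++
(s=1,f=3) a[fast]=3=a[slow] dup → fast++
(s=1,f=4) a[fast]=4≠a[slow]=3 write a[2]=4 → slow++,fast++
(s=2,f=5) a[fast]=4=a[slow] dup → fast++
(s=2,f=6) a[fast]=6≠a[slow]=4 write a[3]=6 → slow++,fast++
(s=3,f=7) a[fast]=6=a[slow] dup → fast++
(s=3,f=8) a[fast]=7≠a[slow]=6 write a[4]=7 → slow++,fast++
(s=4,f=9) a[fast]=8≠a[slow]=7 write a[5]=8 → slow++,fast++
(s=5,f=10) a[fast]=8=a[slow] dup → fast++
(s=5,f=11) a[fast]=9≠a[slow]=8 write a[6]=9 → slow++,fast++
(s=6,f=12) a[fast]=13≠a[slow]=9 write a[7]=13 → slow++,fast++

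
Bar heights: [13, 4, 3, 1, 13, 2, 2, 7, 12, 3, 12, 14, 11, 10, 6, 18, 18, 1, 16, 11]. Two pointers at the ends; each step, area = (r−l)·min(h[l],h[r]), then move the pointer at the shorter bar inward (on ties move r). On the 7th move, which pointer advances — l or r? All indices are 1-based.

[1,20] min(13,11)*19=209 best=209 * → r--
[1,19] min(13,16)*18=234 best=234 * → l++
[2,19] min(4,16)*17=68 best=234 → l++
[3,19] min(3,16)*16=48 best=234 → l++
[4,19] min(1,16)*15=15 best=234 → l++
[5,19] min(13,16)*14=182 best=234 → l++
[6,19] min(2,16)*13=26 best=234 → l++

l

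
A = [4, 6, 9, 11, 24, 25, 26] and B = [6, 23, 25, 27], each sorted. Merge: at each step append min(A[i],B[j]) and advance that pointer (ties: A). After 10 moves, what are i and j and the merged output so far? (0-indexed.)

[i=0,j=0] A[i]=4<=B[j]=6 take 4 → i++
[i=1,j=0] A[i]=6<=B[j]=6 take 6 → i++
[i=2,j=0] A[i]=9>B[j]=6 take 6 → j++
[i=2,j=1] A[i]=9<=B[j]=23 take 9 → i++
[i=3,j=1] A[i]=11<=B[j]=23 take 11 → i++
[i=4,j=1] A[i]=24>B[j]=23 take 23 → j++
[i=4,j=2] A[i]=24<=B[j]=25 take 24 → i++
[i=5,j=2] A[i]=25<=B[j]=25 take 25 → i++
[i=6,j=2] A[i]=26>B[j]=25 take 25 → j++
[i=6,j=3] A[i]=26<=B[j]=27 take 26 → i++

i=7, j=3, merged so far=[4, 6, 6, 9, 11, 23, 24, 25, 25, 26]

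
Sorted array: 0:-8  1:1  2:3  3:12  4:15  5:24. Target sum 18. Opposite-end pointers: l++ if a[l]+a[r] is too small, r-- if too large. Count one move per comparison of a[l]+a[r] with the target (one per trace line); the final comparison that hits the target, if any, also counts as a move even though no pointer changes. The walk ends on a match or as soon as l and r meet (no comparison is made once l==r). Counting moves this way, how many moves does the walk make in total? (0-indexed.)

[0,5] -8+24=16 <18 → l++
[1,5] 1+24=25 >18 → r--
[1,4] 1+15=16 <18 → l++
[2,4] 3+15=18 → found

4 moves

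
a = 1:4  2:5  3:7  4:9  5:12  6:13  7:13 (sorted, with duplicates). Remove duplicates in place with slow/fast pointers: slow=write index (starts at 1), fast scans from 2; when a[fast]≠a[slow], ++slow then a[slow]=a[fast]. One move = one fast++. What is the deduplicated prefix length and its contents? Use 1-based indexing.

length 6; prefix = [4, 5, 7, 9, 12, 13]

slow=1 fast=2: a[fast]=5≠a[slow]=4 write a[2]=5, slow++,fast++
slow=2 fast=3: a[fast]=7≠a[slow]=5 write a[3]=7, slow++,fast++
slow=3 fast=4: a[fast]=9≠a[slow]=7 write a[4]=9, slow++,fast++
slow=4 fast=5: a[fast]=12≠a[slow]=9 write a[5]=12, slow++,fast++
slow=5 fast=6: a[fast]=13≠a[slow]=12 write a[6]=13, slow++,fast++
slow=6 fast=7: a[fast]=13=a[slow] dup, fast++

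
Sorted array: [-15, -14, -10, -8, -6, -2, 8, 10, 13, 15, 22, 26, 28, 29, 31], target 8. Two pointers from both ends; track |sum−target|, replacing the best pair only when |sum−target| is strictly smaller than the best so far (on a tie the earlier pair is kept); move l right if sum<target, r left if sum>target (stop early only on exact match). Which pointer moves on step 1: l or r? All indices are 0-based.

r

[0,14] -15+31=16 d=8 * → r--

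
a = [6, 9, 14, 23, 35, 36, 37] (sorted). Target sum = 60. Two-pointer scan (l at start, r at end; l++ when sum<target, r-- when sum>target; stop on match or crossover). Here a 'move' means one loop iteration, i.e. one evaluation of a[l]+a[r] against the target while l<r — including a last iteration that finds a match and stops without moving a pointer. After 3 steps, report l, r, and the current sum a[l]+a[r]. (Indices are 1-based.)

l=4, r=7, sum=60

[1,7] 6+37=43 <60 → l++
[2,7] 9+37=46 <60 → l++
[3,7] 14+37=51 <60 → l++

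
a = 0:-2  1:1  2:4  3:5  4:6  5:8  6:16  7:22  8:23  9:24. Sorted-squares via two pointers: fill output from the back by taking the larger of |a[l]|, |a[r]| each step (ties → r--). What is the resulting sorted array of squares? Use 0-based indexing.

[1, 4, 16, 25, 36, 64, 256, 484, 529, 576]

l=0 r=9: |-2|<=|24| out[9]=576, r--
l=0 r=8: |-2|<=|23| out[8]=529, r--
l=0 r=7: |-2|<=|22| out[7]=484, r--
l=0 r=6: |-2|<=|16| out[6]=256, r--
l=0 r=5: |-2|<=|8| out[5]=64, r--
l=0 r=4: |-2|<=|6| out[4]=36, r--
l=0 r=3: |-2|<=|5| out[3]=25, r--
l=0 r=2: |-2|<=|4| out[2]=16, r--
l=0 r=1: |-2|>|1| out[1]=4, l++
l=1 r=1: |1|<=|1| out[0]=1, r--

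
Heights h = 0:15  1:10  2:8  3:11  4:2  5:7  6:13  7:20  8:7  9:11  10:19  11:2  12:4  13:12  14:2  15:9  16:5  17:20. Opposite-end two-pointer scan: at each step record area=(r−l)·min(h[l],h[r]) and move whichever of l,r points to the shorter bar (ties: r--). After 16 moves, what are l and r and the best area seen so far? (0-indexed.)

l=7, r=8, best area=255

l=0 r=17: min(15,20)*17=255 best=255 *, l++
l=1 r=17: min(10,20)*16=160 best=255, l++
l=2 r=17: min(8,20)*15=120 best=255, l++
l=3 r=17: min(11,20)*14=154 best=255, l++
l=4 r=17: min(2,20)*13=26 best=255, l++
l=5 r=17: min(7,20)*12=84 best=255, l++
l=6 r=17: min(13,20)*11=143 best=255, l++
l=7 r=17: min(20,20)*10=200 best=255, r--
l=7 r=16: min(20,5)*9=45 best=255, r--
l=7 r=15: min(20,9)*8=72 best=255, r--
l=7 r=14: min(20,2)*7=14 best=255, r--
l=7 r=13: min(20,12)*6=72 best=255, r--
l=7 r=12: min(20,4)*5=20 best=255, r--
l=7 r=11: min(20,2)*4=8 best=255, r--
l=7 r=10: min(20,19)*3=57 best=255, r--
l=7 r=9: min(20,11)*2=22 best=255, r--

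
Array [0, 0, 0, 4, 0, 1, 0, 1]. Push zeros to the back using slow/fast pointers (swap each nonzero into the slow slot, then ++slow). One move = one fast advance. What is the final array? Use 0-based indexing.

[4, 1, 1, 0, 0, 0, 0, 0]

(s=0,f=0) a[fast]=0 → fast++
(s=0,f=1) a[fast]=0 → fast++
(s=0,f=2) a[fast]=0 → fast++
(s=0,f=3) a[fast]=4≠0 swap→a[0]=4 → slow++,fast++
(s=1,f=4) a[fast]=0 → fast++
(s=1,f=5) a[fast]=1≠0 swap→a[1]=1 → slow++,fast++
(s=2,f=6) a[fast]=0 → fast++
(s=2,f=7) a[fast]=1≠0 swap→a[2]=1 → slow++,fast++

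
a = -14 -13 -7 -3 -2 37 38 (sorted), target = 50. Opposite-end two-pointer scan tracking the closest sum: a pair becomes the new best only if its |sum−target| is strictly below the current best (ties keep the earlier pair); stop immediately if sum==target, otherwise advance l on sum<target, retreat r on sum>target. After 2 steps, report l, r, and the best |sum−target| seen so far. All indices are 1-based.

l=1 r=7: -14+38=24 d=26 *, l++
l=2 r=7: -13+38=25 d=25 *, l++

l=3, r=7, best |Δ|=25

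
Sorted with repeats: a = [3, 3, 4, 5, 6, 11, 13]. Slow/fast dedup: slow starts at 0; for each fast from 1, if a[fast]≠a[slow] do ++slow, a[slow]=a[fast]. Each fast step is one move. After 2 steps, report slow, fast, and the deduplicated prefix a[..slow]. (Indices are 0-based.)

slow=1, fast=3, prefix=[3, 4]

(s=0,f=1) a[fast]=3=a[slow] dup → fast++
(s=0,f=2) a[fast]=4≠a[slow]=3 write a[1]=4 → slow++,fast++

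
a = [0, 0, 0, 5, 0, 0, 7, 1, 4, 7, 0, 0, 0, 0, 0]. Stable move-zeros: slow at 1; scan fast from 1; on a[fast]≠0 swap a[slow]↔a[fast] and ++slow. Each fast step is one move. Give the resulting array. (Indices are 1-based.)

(s=1,f=1) a[fast]=0 → fast++
(s=1,f=2) a[fast]=0 → fast++
(s=1,f=3) a[fast]=0 → fast++
(s=1,f=4) a[fast]=5≠0 swap→a[1]=5 → slow++,fast++
(s=2,f=5) a[fast]=0 → fast++
(s=2,f=6) a[fast]=0 → fast++
(s=2,f=7) a[fast]=7≠0 swap→a[2]=7 → slow++,fast++
(s=3,f=8) a[fast]=1≠0 swap→a[3]=1 → slow++,fast++
(s=4,f=9) a[fast]=4≠0 swap→a[4]=4 → slow++,fast++
(s=5,f=10) a[fast]=7≠0 swap→a[5]=7 → slow++,fast++
(s=6,f=11) a[fast]=0 → fast++
(s=6,f=12) a[fast]=0 → fast++
(s=6,f=13) a[fast]=0 → fast++
(s=6,f=14) a[fast]=0 → fast++
(s=6,f=15) a[fast]=0 → fast++

[5, 7, 1, 4, 7, 0, 0, 0, 0, 0, 0, 0, 0, 0, 0]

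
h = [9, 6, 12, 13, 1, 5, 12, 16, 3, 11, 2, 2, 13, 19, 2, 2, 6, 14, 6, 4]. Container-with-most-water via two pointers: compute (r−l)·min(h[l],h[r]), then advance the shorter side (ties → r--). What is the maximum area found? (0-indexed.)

max area = 182

l=0 r=19: min(9,4)*19=76 best=76 *, r--
l=0 r=18: min(9,6)*18=108 best=108 *, r--
l=0 r=17: min(9,14)*17=153 best=153 *, l++
l=1 r=17: min(6,14)*16=96 best=153, l++
l=2 r=17: min(12,14)*15=180 best=180 *, l++
l=3 r=17: min(13,14)*14=182 best=182 *, l++
l=4 r=17: min(1,14)*13=13 best=182, l++
l=5 r=17: min(5,14)*12=60 best=182, l++
l=6 r=17: min(12,14)*11=132 best=182, l++
l=7 r=17: min(16,14)*10=140 best=182, r--
l=7 r=16: min(16,6)*9=54 best=182, r--
l=7 r=15: min(16,2)*8=16 best=182, r--
l=7 r=14: min(16,2)*7=14 best=182, r--
l=7 r=13: min(16,19)*6=96 best=182, l++
l=8 r=13: min(3,19)*5=15 best=182, l++
l=9 r=13: min(11,19)*4=44 best=182, l++
l=10 r=13: min(2,19)*3=6 best=182, l++
l=11 r=13: min(2,19)*2=4 best=182, l++
l=12 r=13: min(13,19)*1=13 best=182, l++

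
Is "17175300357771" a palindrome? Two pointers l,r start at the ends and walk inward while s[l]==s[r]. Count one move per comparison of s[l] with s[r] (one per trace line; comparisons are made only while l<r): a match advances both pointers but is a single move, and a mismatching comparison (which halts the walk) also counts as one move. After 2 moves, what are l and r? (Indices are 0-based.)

[0,13] '1'=='1' → l++,r--
[1,12] '7'=='7' → l++,r--

l=2, r=11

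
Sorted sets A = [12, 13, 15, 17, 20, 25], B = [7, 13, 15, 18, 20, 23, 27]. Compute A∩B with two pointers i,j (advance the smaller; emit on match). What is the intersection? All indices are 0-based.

intersection = [13, 15, 20]

i=0 j=0: 12>7, j++
i=0 j=1: 12<13, i++
i=1 j=1: 13==13 emit, i++,j++
i=2 j=2: 15==15 emit, i++,j++
i=3 j=3: 17<18, i++
i=4 j=3: 20>18, j++
i=4 j=4: 20==20 emit, i++,j++
i=5 j=5: 25>23, j++
i=5 j=6: 25<27, i++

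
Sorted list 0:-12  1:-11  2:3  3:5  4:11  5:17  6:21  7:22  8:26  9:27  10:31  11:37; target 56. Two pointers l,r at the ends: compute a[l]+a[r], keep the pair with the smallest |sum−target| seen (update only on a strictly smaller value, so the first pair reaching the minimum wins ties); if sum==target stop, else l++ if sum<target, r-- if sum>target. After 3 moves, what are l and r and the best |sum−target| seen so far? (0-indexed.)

[0,11] -12+37=25 d=31 * → l++
[1,11] -11+37=26 d=30 * → l++
[2,11] 3+37=40 d=16 * → l++

l=3, r=11, best |Δ|=16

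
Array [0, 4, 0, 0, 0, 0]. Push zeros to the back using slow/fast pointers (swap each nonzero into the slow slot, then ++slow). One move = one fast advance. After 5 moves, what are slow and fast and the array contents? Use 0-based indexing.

slow=0 fast=0: a[fast]=0, fast++
slow=0 fast=1: a[fast]=4≠0 swap→a[0]=4, slow++,fast++
slow=1 fast=2: a[fast]=0, fast++
slow=1 fast=3: a[fast]=0, fast++
slow=1 fast=4: a[fast]=0, fast++

slow=1, fast=5, a=[4, 0, 0, 0, 0, 0]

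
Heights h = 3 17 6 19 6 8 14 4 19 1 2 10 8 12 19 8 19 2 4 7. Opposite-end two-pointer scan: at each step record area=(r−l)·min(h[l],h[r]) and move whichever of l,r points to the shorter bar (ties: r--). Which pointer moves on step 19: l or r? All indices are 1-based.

[1,20] min(3,7)*19=57 best=57 * → l++
[2,20] min(17,7)*18=126 best=126 * → r--
[2,19] min(17,4)*17=68 best=126 → r--
[2,18] min(17,2)*16=32 best=126 → r--
[2,17] min(17,19)*15=255 best=255 * → l++
[3,17] min(6,19)*14=84 best=255 → l++
[4,17] min(19,19)*13=247 best=255 → r--
[4,16] min(19,8)*12=96 best=255 → r--
[4,15] min(19,19)*11=209 best=255 → r--
[4,14] min(19,12)*10=120 best=255 → r--
[4,13] min(19,8)*9=72 best=255 → r--
[4,12] min(19,10)*8=80 best=255 → r--
[4,11] min(19,2)*7=14 best=255 → r--
[4,10] min(19,1)*6=6 best=255 → r--
[4,9] min(19,19)*5=95 best=255 → r--
[4,8] min(19,4)*4=16 best=255 → r--
[4,7] min(19,14)*3=42 best=255 → r--
[4,6] min(19,8)*2=16 best=255 → r--
[4,5] min(19,6)*1=6 best=255 → r--

r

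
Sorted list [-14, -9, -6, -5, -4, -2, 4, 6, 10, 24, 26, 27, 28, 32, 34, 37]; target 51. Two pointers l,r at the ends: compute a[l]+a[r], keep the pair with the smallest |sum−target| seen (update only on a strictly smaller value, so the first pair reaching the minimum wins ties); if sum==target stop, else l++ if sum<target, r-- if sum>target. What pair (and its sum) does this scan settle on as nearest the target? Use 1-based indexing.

[1,16] -14+37=23 d=28 * → l++
[2,16] -9+37=28 d=23 * → l++
[3,16] -6+37=31 d=20 * → l++
[4,16] -5+37=32 d=19 * → l++
[5,16] -4+37=33 d=18 * → l++
[6,16] -2+37=35 d=16 * → l++
[7,16] 4+37=41 d=10 * → l++
[8,16] 6+37=43 d=8 * → l++
[9,16] 10+37=47 d=4 * → l++
[10,16] 24+37=61 d=10 → r--
[10,15] 24+34=58 d=7 → r--
[10,14] 24+32=56 d=5 → r--
[10,13] 24+28=52 d=1 * → r--
[10,12] 24+27=51 d=0 * → stop

pair (24, 27) with sum 51 (|Δ|=0)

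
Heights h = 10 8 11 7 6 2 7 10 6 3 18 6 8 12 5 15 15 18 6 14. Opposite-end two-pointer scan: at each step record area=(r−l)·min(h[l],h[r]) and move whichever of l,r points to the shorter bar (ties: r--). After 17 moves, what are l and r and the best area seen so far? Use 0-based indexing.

l=10, r=12, best area=190

[0,19] min(10,14)*19=190 best=190 * → l++
[1,19] min(8,14)*18=144 best=190 → l++
[2,19] min(11,14)*17=187 best=190 → l++
[3,19] min(7,14)*16=112 best=190 → l++
[4,19] min(6,14)*15=90 best=190 → l++
[5,19] min(2,14)*14=28 best=190 → l++
[6,19] min(7,14)*13=91 best=190 → l++
[7,19] min(10,14)*12=120 best=190 → l++
[8,19] min(6,14)*11=66 best=190 → l++
[9,19] min(3,14)*10=30 best=190 → l++
[10,19] min(18,14)*9=126 best=190 → r--
[10,18] min(18,6)*8=48 best=190 → r--
[10,17] min(18,18)*7=126 best=190 → r--
[10,16] min(18,15)*6=90 best=190 → r--
[10,15] min(18,15)*5=75 best=190 → r--
[10,14] min(18,5)*4=20 best=190 → r--
[10,13] min(18,12)*3=36 best=190 → r--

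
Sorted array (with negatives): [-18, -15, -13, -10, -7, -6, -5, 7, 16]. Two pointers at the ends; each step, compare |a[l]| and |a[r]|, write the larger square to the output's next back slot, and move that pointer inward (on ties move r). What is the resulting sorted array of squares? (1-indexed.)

[25, 36, 49, 49, 100, 169, 225, 256, 324]

l=1 r=9: |-18|>|16| out[9]=324, l++
l=2 r=9: |-15|<=|16| out[8]=256, r--
l=2 r=8: |-15|>|7| out[7]=225, l++
l=3 r=8: |-13|>|7| out[6]=169, l++
l=4 r=8: |-10|>|7| out[5]=100, l++
l=5 r=8: |-7|<=|7| out[4]=49, r--
l=5 r=7: |-7|>|-5| out[3]=49, l++
l=6 r=7: |-6|>|-5| out[2]=36, l++
l=7 r=7: |-5|<=|-5| out[1]=25, r--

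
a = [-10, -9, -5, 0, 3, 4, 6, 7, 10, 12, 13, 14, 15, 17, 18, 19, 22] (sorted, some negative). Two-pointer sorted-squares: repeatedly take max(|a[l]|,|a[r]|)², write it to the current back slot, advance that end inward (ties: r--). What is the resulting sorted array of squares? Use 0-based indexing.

[0,16] |-10|<=|22| out[16]=484 → r--
[0,15] |-10|<=|19| out[15]=361 → r--
[0,14] |-10|<=|18| out[14]=324 → r--
[0,13] |-10|<=|17| out[13]=289 → r--
[0,12] |-10|<=|15| out[12]=225 → r--
[0,11] |-10|<=|14| out[11]=196 → r--
[0,10] |-10|<=|13| out[10]=169 → r--
[0,9] |-10|<=|12| out[9]=144 → r--
[0,8] |-10|<=|10| out[8]=100 → r--
[0,7] |-10|>|7| out[7]=100 → l++
[1,7] |-9|>|7| out[6]=81 → l++
[2,7] |-5|<=|7| out[5]=49 → r--
[2,6] |-5|<=|6| out[4]=36 → r--
[2,5] |-5|>|4| out[3]=25 → l++
[3,5] |0|<=|4| out[2]=16 → r--
[3,4] |0|<=|3| out[1]=9 → r--
[3,3] |0|<=|0| out[0]=0 → r--

[0, 9, 16, 25, 36, 49, 81, 100, 100, 144, 169, 196, 225, 289, 324, 361, 484]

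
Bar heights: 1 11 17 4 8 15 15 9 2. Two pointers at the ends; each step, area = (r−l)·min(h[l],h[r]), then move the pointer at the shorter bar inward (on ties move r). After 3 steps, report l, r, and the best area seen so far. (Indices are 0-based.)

l=1, r=6, best area=54

l=0 r=8: min(1,2)*8=8 best=8 *, l++
l=1 r=8: min(11,2)*7=14 best=14 *, r--
l=1 r=7: min(11,9)*6=54 best=54 *, r--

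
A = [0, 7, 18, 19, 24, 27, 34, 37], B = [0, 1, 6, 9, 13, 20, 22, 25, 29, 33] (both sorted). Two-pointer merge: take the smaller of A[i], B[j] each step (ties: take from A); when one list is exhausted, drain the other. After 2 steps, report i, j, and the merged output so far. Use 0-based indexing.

i=1, j=1, merged so far=[0, 0]

[i=0,j=0] A[i]=0<=B[j]=0 take 0 → i++
[i=1,j=0] A[i]=7>B[j]=0 take 0 → j++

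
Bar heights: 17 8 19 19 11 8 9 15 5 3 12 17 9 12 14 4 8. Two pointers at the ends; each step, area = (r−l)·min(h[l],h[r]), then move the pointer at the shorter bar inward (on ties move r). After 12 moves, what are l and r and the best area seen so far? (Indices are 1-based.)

[1,17] min(17,8)*16=128 best=128 * → r--
[1,16] min(17,4)*15=60 best=128 → r--
[1,15] min(17,14)*14=196 best=196 * → r--
[1,14] min(17,12)*13=156 best=196 → r--
[1,13] min(17,9)*12=108 best=196 → r--
[1,12] min(17,17)*11=187 best=196 → r--
[1,11] min(17,12)*10=120 best=196 → r--
[1,10] min(17,3)*9=27 best=196 → r--
[1,9] min(17,5)*8=40 best=196 → r--
[1,8] min(17,15)*7=105 best=196 → r--
[1,7] min(17,9)*6=54 best=196 → r--
[1,6] min(17,8)*5=40 best=196 → r--

l=1, r=5, best area=196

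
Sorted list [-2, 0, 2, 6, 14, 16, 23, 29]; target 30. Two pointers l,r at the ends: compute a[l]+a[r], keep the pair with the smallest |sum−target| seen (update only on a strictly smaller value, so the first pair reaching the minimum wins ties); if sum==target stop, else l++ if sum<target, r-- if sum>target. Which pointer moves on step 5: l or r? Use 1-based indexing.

l

[1,8] -2+29=27 d=3 * → l++
[2,8] 0+29=29 d=1 * → l++
[3,8] 2+29=31 d=1 → r--
[3,7] 2+23=25 d=5 → l++
[4,7] 6+23=29 d=1 → l++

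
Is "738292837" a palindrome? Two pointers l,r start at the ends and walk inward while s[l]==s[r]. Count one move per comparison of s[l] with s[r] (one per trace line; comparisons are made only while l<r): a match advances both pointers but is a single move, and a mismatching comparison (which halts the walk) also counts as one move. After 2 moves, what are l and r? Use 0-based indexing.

l=2, r=6

[0,8] '7'=='7' → l++,r--
[1,7] '3'=='3' → l++,r--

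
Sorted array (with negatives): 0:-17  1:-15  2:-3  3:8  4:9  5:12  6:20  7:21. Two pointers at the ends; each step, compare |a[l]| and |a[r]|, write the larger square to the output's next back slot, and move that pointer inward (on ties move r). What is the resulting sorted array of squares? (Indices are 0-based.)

l=0 r=7: |-17|<=|21| out[7]=441, r--
l=0 r=6: |-17|<=|20| out[6]=400, r--
l=0 r=5: |-17|>|12| out[5]=289, l++
l=1 r=5: |-15|>|12| out[4]=225, l++
l=2 r=5: |-3|<=|12| out[3]=144, r--
l=2 r=4: |-3|<=|9| out[2]=81, r--
l=2 r=3: |-3|<=|8| out[1]=64, r--
l=2 r=2: |-3|<=|-3| out[0]=9, r--

[9, 64, 81, 144, 225, 289, 400, 441]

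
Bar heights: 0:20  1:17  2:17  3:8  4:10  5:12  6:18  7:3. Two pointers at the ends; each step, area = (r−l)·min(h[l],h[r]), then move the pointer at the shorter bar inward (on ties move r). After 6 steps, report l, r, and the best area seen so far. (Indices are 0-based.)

l=0, r=1, best area=108

l=0 r=7: min(20,3)*7=21 best=21 *, r--
l=0 r=6: min(20,18)*6=108 best=108 *, r--
l=0 r=5: min(20,12)*5=60 best=108, r--
l=0 r=4: min(20,10)*4=40 best=108, r--
l=0 r=3: min(20,8)*3=24 best=108, r--
l=0 r=2: min(20,17)*2=34 best=108, r--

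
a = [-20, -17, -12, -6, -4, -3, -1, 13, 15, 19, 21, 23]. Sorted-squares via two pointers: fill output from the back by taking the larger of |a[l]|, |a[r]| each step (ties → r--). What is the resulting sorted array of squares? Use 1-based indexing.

[1, 9, 16, 36, 144, 169, 225, 289, 361, 400, 441, 529]

[1,12] |-20|<=|23| out[12]=529 → r--
[1,11] |-20|<=|21| out[11]=441 → r--
[1,10] |-20|>|19| out[10]=400 → l++
[2,10] |-17|<=|19| out[9]=361 → r--
[2,9] |-17|>|15| out[8]=289 → l++
[3,9] |-12|<=|15| out[7]=225 → r--
[3,8] |-12|<=|13| out[6]=169 → r--
[3,7] |-12|>|-1| out[5]=144 → l++
[4,7] |-6|>|-1| out[4]=36 → l++
[5,7] |-4|>|-1| out[3]=16 → l++
[6,7] |-3|>|-1| out[2]=9 → l++
[7,7] |-1|<=|-1| out[1]=1 → r--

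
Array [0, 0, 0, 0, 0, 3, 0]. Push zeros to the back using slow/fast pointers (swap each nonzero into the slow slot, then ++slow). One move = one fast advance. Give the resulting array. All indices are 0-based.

slow=0 fast=0: a[fast]=0, fast++
slow=0 fast=1: a[fast]=0, fast++
slow=0 fast=2: a[fast]=0, fast++
slow=0 fast=3: a[fast]=0, fast++
slow=0 fast=4: a[fast]=0, fast++
slow=0 fast=5: a[fast]=3≠0 swap→a[0]=3, slow++,fast++
slow=1 fast=6: a[fast]=0, fast++

[3, 0, 0, 0, 0, 0, 0]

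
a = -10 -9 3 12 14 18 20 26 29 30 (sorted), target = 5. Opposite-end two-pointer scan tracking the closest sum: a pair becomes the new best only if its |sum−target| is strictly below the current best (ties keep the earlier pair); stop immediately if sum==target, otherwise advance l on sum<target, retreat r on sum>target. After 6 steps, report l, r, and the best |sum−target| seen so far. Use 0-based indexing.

[0,9] -10+30=20 d=15 * → r--
[0,8] -10+29=19 d=14 * → r--
[0,7] -10+26=16 d=11 * → r--
[0,6] -10+20=10 d=5 * → r--
[0,5] -10+18=8 d=3 * → r--
[0,4] -10+14=4 d=1 * → l++

l=1, r=4, best |Δ|=1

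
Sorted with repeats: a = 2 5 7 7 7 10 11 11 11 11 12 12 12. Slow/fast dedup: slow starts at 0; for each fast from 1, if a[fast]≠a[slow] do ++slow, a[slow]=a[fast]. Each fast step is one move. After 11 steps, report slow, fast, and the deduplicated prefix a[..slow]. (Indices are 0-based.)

(s=0,f=1) a[fast]=5≠a[slow]=2 write a[1]=5 → slow++,fast++
(s=1,f=2) a[fast]=7≠a[slow]=5 write a[2]=7 → slow++,fast++
(s=2,f=3) a[fast]=7=a[slow] dup → fast++
(s=2,f=4) a[fast]=7=a[slow] dup → fast++
(s=2,f=5) a[fast]=10≠a[slow]=7 write a[3]=10 → slow++,fast++
(s=3,f=6) a[fast]=11≠a[slow]=10 write a[4]=11 → slow++,fast++
(s=4,f=7) a[fast]=11=a[slow] dup → fast++
(s=4,f=8) a[fast]=11=a[slow] dup → fast++
(s=4,f=9) a[fast]=11=a[slow] dup → fast++
(s=4,f=10) a[fast]=12≠a[slow]=11 write a[5]=12 → slow++,fast++
(s=5,f=11) a[fast]=12=a[slow] dup → fast++

slow=5, fast=12, prefix=[2, 5, 7, 10, 11, 12]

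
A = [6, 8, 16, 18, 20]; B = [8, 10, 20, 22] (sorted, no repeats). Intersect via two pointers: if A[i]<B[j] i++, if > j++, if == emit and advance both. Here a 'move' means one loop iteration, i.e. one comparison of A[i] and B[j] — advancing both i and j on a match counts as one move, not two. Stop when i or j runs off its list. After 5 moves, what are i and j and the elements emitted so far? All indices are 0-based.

[i=0,j=0] 6<8 → i++
[i=1,j=0] 8==8 emit → i++,j++
[i=2,j=1] 16>10 → j++
[i=2,j=2] 16<20 → i++
[i=3,j=2] 18<20 → i++

i=4, j=2, emitted=[8]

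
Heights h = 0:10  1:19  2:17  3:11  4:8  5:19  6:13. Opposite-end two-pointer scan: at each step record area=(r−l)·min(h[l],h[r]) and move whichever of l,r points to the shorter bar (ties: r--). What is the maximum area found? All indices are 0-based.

l=0 r=6: min(10,13)*6=60 best=60 *, l++
l=1 r=6: min(19,13)*5=65 best=65 *, r--
l=1 r=5: min(19,19)*4=76 best=76 *, r--
l=1 r=4: min(19,8)*3=24 best=76, r--
l=1 r=3: min(19,11)*2=22 best=76, r--
l=1 r=2: min(19,17)*1=17 best=76, r--

max area = 76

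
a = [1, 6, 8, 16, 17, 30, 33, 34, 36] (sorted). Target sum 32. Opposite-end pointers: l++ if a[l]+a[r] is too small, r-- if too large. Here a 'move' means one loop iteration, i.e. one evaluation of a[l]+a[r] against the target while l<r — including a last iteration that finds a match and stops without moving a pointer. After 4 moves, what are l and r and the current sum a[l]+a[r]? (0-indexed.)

l=1, r=5, sum=36

l=0 r=8: 1+36=37 >32, r--
l=0 r=7: 1+34=35 >32, r--
l=0 r=6: 1+33=34 >32, r--
l=0 r=5: 1+30=31 <32, l++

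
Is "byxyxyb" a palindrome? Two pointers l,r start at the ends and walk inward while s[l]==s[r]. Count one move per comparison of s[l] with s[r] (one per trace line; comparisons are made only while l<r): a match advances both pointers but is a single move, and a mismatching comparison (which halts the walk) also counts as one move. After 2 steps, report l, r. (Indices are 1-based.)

l=1 r=7: 'b'=='b', l++,r--
l=2 r=6: 'y'=='y', l++,r--

l=3, r=5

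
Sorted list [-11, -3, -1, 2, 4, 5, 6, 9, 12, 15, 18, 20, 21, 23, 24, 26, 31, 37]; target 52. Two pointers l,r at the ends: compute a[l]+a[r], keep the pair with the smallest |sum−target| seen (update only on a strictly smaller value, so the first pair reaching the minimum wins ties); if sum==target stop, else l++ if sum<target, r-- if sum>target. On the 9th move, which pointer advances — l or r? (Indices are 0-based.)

[0,17] -11+37=26 d=26 * → l++
[1,17] -3+37=34 d=18 * → l++
[2,17] -1+37=36 d=16 * → l++
[3,17] 2+37=39 d=13 * → l++
[4,17] 4+37=41 d=11 * → l++
[5,17] 5+37=42 d=10 * → l++
[6,17] 6+37=43 d=9 * → l++
[7,17] 9+37=46 d=6 * → l++
[8,17] 12+37=49 d=3 * → l++

l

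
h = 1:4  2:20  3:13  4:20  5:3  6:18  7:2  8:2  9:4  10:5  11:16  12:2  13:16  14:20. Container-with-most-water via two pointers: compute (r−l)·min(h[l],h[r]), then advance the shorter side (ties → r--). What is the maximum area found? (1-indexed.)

l=1 r=14: min(4,20)*13=52 best=52 *, l++
l=2 r=14: min(20,20)*12=240 best=240 *, r--
l=2 r=13: min(20,16)*11=176 best=240, r--
l=2 r=12: min(20,2)*10=20 best=240, r--
l=2 r=11: min(20,16)*9=144 best=240, r--
l=2 r=10: min(20,5)*8=40 best=240, r--
l=2 r=9: min(20,4)*7=28 best=240, r--
l=2 r=8: min(20,2)*6=12 best=240, r--
l=2 r=7: min(20,2)*5=10 best=240, r--
l=2 r=6: min(20,18)*4=72 best=240, r--
l=2 r=5: min(20,3)*3=9 best=240, r--
l=2 r=4: min(20,20)*2=40 best=240, r--
l=2 r=3: min(20,13)*1=13 best=240, r--

max area = 240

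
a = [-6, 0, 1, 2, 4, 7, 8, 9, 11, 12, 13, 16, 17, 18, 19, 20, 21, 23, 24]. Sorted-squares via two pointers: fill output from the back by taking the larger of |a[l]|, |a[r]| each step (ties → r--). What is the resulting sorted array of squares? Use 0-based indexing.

l=0 r=18: |-6|<=|24| out[18]=576, r--
l=0 r=17: |-6|<=|23| out[17]=529, r--
l=0 r=16: |-6|<=|21| out[16]=441, r--
l=0 r=15: |-6|<=|20| out[15]=400, r--
l=0 r=14: |-6|<=|19| out[14]=361, r--
l=0 r=13: |-6|<=|18| out[13]=324, r--
l=0 r=12: |-6|<=|17| out[12]=289, r--
l=0 r=11: |-6|<=|16| out[11]=256, r--
l=0 r=10: |-6|<=|13| out[10]=169, r--
l=0 r=9: |-6|<=|12| out[9]=144, r--
l=0 r=8: |-6|<=|11| out[8]=121, r--
l=0 r=7: |-6|<=|9| out[7]=81, r--
l=0 r=6: |-6|<=|8| out[6]=64, r--
l=0 r=5: |-6|<=|7| out[5]=49, r--
l=0 r=4: |-6|>|4| out[4]=36, l++
l=1 r=4: |0|<=|4| out[3]=16, r--
l=1 r=3: |0|<=|2| out[2]=4, r--
l=1 r=2: |0|<=|1| out[1]=1, r--
l=1 r=1: |0|<=|0| out[0]=0, r--

[0, 1, 4, 16, 36, 49, 64, 81, 121, 144, 169, 256, 289, 324, 361, 400, 441, 529, 576]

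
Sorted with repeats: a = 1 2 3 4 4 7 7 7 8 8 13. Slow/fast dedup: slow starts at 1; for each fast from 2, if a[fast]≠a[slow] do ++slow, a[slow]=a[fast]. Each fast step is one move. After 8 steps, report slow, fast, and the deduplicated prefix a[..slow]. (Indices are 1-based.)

slow=1 fast=2: a[fast]=2≠a[slow]=1 write a[2]=2, slow++,fast++
slow=2 fast=3: a[fast]=3≠a[slow]=2 write a[3]=3, slow++,fast++
slow=3 fast=4: a[fast]=4≠a[slow]=3 write a[4]=4, slow++,fast++
slow=4 fast=5: a[fast]=4=a[slow] dup, fast++
slow=4 fast=6: a[fast]=7≠a[slow]=4 write a[5]=7, slow++,fast++
slow=5 fast=7: a[fast]=7=a[slow] dup, fast++
slow=5 fast=8: a[fast]=7=a[slow] dup, fast++
slow=5 fast=9: a[fast]=8≠a[slow]=7 write a[6]=8, slow++,fast++

slow=6, fast=10, prefix=[1, 2, 3, 4, 7, 8]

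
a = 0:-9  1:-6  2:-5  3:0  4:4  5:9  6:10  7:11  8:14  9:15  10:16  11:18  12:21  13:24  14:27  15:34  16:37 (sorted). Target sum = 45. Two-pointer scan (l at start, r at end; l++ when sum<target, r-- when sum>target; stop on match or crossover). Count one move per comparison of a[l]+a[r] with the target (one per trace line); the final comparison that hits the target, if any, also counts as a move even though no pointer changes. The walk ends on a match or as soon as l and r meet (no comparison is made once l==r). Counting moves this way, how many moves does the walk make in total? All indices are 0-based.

[0,16] -9+37=28 <45 → l++
[1,16] -6+37=31 <45 → l++
[2,16] -5+37=32 <45 → l++
[3,16] 0+37=37 <45 → l++
[4,16] 4+37=41 <45 → l++
[5,16] 9+37=46 >45 → r--
[5,15] 9+34=43 <45 → l++
[6,15] 10+34=44 <45 → l++
[7,15] 11+34=45 → found

9 moves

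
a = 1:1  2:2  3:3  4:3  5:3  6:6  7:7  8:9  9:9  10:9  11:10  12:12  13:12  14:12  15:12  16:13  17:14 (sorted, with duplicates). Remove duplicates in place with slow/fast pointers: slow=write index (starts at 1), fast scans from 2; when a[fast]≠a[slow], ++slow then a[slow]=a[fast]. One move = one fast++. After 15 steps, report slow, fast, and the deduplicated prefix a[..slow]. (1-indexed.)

slow=9, fast=17, prefix=[1, 2, 3, 6, 7, 9, 10, 12, 13]

(s=1,f=2) a[fast]=2≠a[slow]=1 write a[2]=2 → slow++,fast++
(s=2,f=3) a[fast]=3≠a[slow]=2 write a[3]=3 → slow++,fast++
(s=3,f=4) a[fast]=3=a[slow] dup → fast++
(s=3,f=5) a[fast]=3=a[slow] dup → fast++
(s=3,f=6) a[fast]=6≠a[slow]=3 write a[4]=6 → slow++,fast++
(s=4,f=7) a[fast]=7≠a[slow]=6 write a[5]=7 → slow++,fast++
(s=5,f=8) a[fast]=9≠a[slow]=7 write a[6]=9 → slow++,fast++
(s=6,f=9) a[fast]=9=a[slow] dup → fast++
(s=6,f=10) a[fast]=9=a[slow] dup → fast++
(s=6,f=11) a[fast]=10≠a[slow]=9 write a[7]=10 → slow++,fast++
(s=7,f=12) a[fast]=12≠a[slow]=10 write a[8]=12 → slow++,fast++
(s=8,f=13) a[fast]=12=a[slow] dup → fast++
(s=8,f=14) a[fast]=12=a[slow] dup → fast++
(s=8,f=15) a[fast]=12=a[slow] dup → fast++
(s=8,f=16) a[fast]=13≠a[slow]=12 write a[9]=13 → slow++,fast++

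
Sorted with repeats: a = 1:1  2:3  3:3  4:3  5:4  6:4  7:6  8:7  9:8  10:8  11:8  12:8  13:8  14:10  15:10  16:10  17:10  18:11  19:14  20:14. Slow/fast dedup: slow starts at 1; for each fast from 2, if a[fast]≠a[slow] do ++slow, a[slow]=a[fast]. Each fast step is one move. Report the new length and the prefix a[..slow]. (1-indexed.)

(s=1,f=2) a[fast]=3≠a[slow]=1 write a[2]=3 → slow++,fast++
(s=2,f=3) a[fast]=3=a[slow] dup → fast++
(s=2,f=4) a[fast]=3=a[slow] dup → fast++
(s=2,f=5) a[fast]=4≠a[slow]=3 write a[3]=4 → slow++,fast++
(s=3,f=6) a[fast]=4=a[slow] dup → fast++
(s=3,f=7) a[fast]=6≠a[slow]=4 write a[4]=6 → slow++,fast++
(s=4,f=8) a[fast]=7≠a[slow]=6 write a[5]=7 → slow++,fast++
(s=5,f=9) a[fast]=8≠a[slow]=7 write a[6]=8 → slow++,fast++
(s=6,f=10) a[fast]=8=a[slow] dup → fast++
(s=6,f=11) a[fast]=8=a[slow] dup → fast++
(s=6,f=12) a[fast]=8=a[slow] dup → fast++
(s=6,f=13) a[fast]=8=a[slow] dup → fast++
(s=6,f=14) a[fast]=10≠a[slow]=8 write a[7]=10 → slow++,fast++
(s=7,f=15) a[fast]=10=a[slow] dup → fast++
(s=7,f=16) a[fast]=10=a[slow] dup → fast++
(s=7,f=17) a[fast]=10=a[slow] dup → fast++
(s=7,f=18) a[fast]=11≠a[slow]=10 write a[8]=11 → slow++,fast++
(s=8,f=19) a[fast]=14≠a[slow]=11 write a[9]=14 → slow++,fast++
(s=9,f=20) a[fast]=14=a[slow] dup → fast++

length 9; prefix = [1, 3, 4, 6, 7, 8, 10, 11, 14]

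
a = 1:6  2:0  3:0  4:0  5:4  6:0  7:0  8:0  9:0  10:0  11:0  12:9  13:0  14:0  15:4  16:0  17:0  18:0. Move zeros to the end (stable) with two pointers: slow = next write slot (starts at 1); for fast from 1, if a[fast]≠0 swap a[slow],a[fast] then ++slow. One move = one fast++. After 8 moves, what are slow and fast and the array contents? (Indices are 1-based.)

(s=1,f=1) a[fast]=6≠0 swap→a[1]=6 → slow++,fast++
(s=2,f=2) a[fast]=0 → fast++
(s=2,f=3) a[fast]=0 → fast++
(s=2,f=4) a[fast]=0 → fast++
(s=2,f=5) a[fast]=4≠0 swap→a[2]=4 → slow++,fast++
(s=3,f=6) a[fast]=0 → fast++
(s=3,f=7) a[fast]=0 → fast++
(s=3,f=8) a[fast]=0 → fast++

slow=3, fast=9, a=[6, 4, 0, 0, 0, 0, 0, 0, 0, 0, 0, 9, 0, 0, 4, 0, 0, 0]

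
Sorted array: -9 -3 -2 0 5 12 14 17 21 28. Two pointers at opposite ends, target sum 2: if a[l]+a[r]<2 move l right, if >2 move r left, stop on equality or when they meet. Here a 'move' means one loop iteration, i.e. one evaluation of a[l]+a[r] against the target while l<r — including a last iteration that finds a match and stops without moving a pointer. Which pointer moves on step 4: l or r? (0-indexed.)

[0,9] -9+28=19 >2 → r--
[0,8] -9+21=12 >2 → r--
[0,7] -9+17=8 >2 → r--
[0,6] -9+14=5 >2 → r--

r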